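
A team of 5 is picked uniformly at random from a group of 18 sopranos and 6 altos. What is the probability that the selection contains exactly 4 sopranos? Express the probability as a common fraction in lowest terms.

There are C(24,5) = 42504 ways to choose 5 from 24.
Selections with exactly 4 sopranos: choose 4 of the 18 sopranos and 1 of the 6 altos, C(18,4)·C(6,1) = 3060·6 = 18360.
Probability = 18360/42504 = 765/1771.

765/1771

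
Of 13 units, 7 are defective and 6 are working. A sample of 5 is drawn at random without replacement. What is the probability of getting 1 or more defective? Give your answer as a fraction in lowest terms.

There are C(13,5) = 1287 ways to choose the 5.
The complement is all 5 are working: C(6,5) = 6.
Probability = 1 − 6/1287 = 1281/1287 = 427/429.

427/429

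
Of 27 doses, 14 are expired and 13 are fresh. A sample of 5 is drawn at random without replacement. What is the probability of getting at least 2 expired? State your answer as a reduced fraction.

5341/6210

Total selections: C(27,5) = 80730.
Count the complement (fewer than 2 expired): C(14,0)·C(13,5) + C(14,1)·C(13,4) = 1287 + 10010 = 11297.
Probability = 1 − 11297/80730 = 69433/80730 = 5341/6210.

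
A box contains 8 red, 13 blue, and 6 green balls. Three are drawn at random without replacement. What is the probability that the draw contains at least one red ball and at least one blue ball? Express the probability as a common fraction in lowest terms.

There are C(27,3) = 2925 possible draws.
By inclusion-exclusion on the complements, draws missing all red or all blue: C(19,3) + C(14,3) − C(6,3) = 969 + 364 − 20 = 1313.
So draws with at least one of each: 2925 − 1313 = 1612, probability 1612/2925 = 124/225.

124/225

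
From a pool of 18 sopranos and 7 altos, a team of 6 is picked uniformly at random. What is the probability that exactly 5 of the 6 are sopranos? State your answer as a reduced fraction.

2142/6325

The sample space is all 6-subsets of the 25: C(25,6) = 177100.
Selections with exactly 5 sopranos: choose 5 of the 18 sopranos and 1 of the 7 altos, C(18,5)·C(7,1) = 8568·7 = 59976.
Probability = 59976/177100 = 2142/6325.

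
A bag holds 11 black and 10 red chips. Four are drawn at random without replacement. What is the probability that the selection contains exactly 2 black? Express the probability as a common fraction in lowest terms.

55/133

There are C(21,4) = 5985 ways to choose 4 from 21.
Selections with exactly 2 black: choose 2 of the 11 black and 2 of the 10 red, C(11,2)·C(10,2) = 55·45 = 2475.
Probability = 2475/5985 = 55/133.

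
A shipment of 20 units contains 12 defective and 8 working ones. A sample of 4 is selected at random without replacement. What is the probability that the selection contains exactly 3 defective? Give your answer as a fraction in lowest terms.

352/969

There are C(20,4) = 4845 ways to choose 4 from 20.
Selections with exactly 3 defective: choose 3 of the 12 defective and 1 of the 8 working, C(12,3)·C(8,1) = 220·8 = 1760.
Probability = 1760/4845 = 352/969.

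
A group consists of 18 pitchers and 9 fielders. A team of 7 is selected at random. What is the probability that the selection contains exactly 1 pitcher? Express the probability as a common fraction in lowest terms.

28/16445

The sample space is all 7-subsets of the 27: C(27,7) = 888030.
Selections with exactly 1 pitcher: choose 1 of the 18 pitchers and 6 of the 9 fielders, C(18,1)·C(9,6) = 18·84 = 1512.
Probability = 1512/888030 = 28/16445.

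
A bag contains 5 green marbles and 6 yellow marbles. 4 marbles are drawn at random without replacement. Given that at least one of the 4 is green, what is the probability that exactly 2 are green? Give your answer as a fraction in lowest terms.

10/21

Work in counts. Selections with at least one green: C(11,4) − C(6,4) = 330 − 15 = 315.
Of those, selections where exactly 2 are green: C(5,2)·C(6,2) = 10·15 = 150.
Conditional probability = 150/315 = 10/21.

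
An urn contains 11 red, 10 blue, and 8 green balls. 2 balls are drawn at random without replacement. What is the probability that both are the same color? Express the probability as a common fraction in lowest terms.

64/203

There are C(29,2) = 406 ways to draw 2 balls.
All same color: C(11,2) + C(10,2) + C(8,2) = 55 + 45 + 28 = 128.
Probability = 128/406 = 64/203.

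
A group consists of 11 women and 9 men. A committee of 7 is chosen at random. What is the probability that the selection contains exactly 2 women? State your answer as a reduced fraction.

Total number of selections: C(20,7) = 77520.
Selections with exactly 2 women: choose 2 of the 11 women and 5 of the 9 men, C(11,2)·C(9,5) = 55·126 = 6930.
Probability = 6930/77520 = 231/2584.

231/2584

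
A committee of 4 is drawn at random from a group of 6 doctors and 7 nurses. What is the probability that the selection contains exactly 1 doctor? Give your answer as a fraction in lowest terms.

The sample space is all 4-subsets of the 13: C(13,4) = 715.
Selections with exactly 1 doctor: choose 1 of the 6 doctors and 3 of the 7 nurses, C(6,1)·C(7,3) = 6·35 = 210.
Probability = 210/715 = 42/143.

42/143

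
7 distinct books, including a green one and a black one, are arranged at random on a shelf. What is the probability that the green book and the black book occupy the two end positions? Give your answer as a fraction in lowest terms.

1/21

There are 7! = 5040 arrangements.
Place the green book and the black book at the ends in 2 ways, arrange the remaining 5 in 5! = 120 ways: 2·120 = 240.
Probability = 240/5040 = 1/21.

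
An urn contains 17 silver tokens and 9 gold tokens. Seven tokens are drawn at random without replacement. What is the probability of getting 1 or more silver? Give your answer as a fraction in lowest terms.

Total selections: C(26,7) = 657800.
The complement is all 7 are gold: C(9,7) = 36.
Probability = 1 − 36/657800 = 657764/657800 = 164441/164450.

164441/164450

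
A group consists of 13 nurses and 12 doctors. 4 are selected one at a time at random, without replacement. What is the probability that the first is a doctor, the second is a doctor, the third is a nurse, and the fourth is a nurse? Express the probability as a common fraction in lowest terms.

Multiply the conditional probabilities at each draw: 12/25 · 11/24 · 13/23 · 12/22 = 20592/303600 = 39/575.

39/575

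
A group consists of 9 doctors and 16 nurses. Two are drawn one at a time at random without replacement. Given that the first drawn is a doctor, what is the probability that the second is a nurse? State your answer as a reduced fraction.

2/3

After removing one doctor, 24 remain: 8 doctors and 16 nurses.
So the probability the next is a nurse is 16/24 = 2/3.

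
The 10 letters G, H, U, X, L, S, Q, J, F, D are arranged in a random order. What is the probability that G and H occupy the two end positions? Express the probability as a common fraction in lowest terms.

There are 10! = 3628800 arrangements.
Place G and H at the ends in 2 ways, arrange the remaining 8 in 8! = 40320 ways: 2·40320 = 80640.
Probability = 80640/3628800 = 1/45.

1/45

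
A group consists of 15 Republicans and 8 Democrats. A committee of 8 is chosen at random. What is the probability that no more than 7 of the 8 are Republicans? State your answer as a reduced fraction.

14663/14858

There are C(23,8) = 490314 ways to choose the 8.
The complement is exactly 8 Republicans: C(15,8)·C(8,0) = 6435.
Probability = 1 − 6435/490314 = 483879/490314 = 14663/14858.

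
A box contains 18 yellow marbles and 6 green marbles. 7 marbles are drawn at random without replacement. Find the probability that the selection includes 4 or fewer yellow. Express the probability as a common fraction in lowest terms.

1033/4807

Total selections: C(24,7) = 346104.
Count the complement (more than 4 yellow): C(18,5)·C(6,2) + C(18,6)·C(6,1) + C(18,7)·C(6,0) = 128520 + 111384 + 31824 = 271728.
Probability = 1 − 271728/346104 = 74376/346104 = 1033/4807.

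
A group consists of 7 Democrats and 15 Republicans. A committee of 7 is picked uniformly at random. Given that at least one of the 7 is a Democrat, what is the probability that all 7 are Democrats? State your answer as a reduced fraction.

1/164109

Work in counts. Selections with at least one Democrat: C(22,7) − C(15,7) = 170544 − 6435 = 164109.
Of those, selections where all 7 are Democrats: C(7,7) = 1.
Conditional probability = 1/164109.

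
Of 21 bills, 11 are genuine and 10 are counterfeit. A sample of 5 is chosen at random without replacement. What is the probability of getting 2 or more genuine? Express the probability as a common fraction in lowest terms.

847/969

Total selections: C(21,5) = 20349.
Favorable selections (2 or more genuine): C(11,2)·C(10,3) + C(11,3)·C(10,2) + C(11,4)·C(10,1) + C(11,5)·C(10,0) = 6600 + 7425 + 3300 + 462 = 17787.
Probability = 17787/20349 = 847/969.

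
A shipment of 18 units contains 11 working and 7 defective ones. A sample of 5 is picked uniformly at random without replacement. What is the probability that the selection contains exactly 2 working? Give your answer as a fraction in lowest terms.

The sample space is all 5-subsets of the 18: C(18,5) = 8568.
Selections with exactly 2 working: choose 2 of the 11 working and 3 of the 7 defective, C(11,2)·C(7,3) = 55·35 = 1925.
Probability = 1925/8568 = 275/1224.

275/1224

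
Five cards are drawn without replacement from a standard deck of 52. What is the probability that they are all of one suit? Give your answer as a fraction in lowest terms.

There are C(52,5) = 2598960 possible 5-card hands.
Hands of one suit: 4 suits × C(13,5) = 4·1287 = 5148.
Probability = 5148/2598960 = 33/16660.

33/16660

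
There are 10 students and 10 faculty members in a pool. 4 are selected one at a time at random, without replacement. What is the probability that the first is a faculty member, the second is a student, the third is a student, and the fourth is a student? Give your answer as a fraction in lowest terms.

20/323

Multiply the conditional probabilities at each draw: 10/20 · 10/19 · 9/18 · 8/17 = 7200/116280 = 20/323.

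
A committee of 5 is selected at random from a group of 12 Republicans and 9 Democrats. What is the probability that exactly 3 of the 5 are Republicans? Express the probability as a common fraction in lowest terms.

880/2261

The sample space is all 5-subsets of the 21: C(21,5) = 20349.
Selections with exactly 3 Republicans: choose 3 of the 12 Republicans and 2 of the 9 Democrats, C(12,3)·C(9,2) = 220·36 = 7920.
Probability = 7920/20349 = 880/2261.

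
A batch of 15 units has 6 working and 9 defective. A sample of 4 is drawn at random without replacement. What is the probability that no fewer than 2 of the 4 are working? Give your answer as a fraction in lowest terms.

Total selections: C(15,4) = 1365.
Count the complement (fewer than 2 working): C(6,0)·C(9,4) + C(6,1)·C(9,3) = 126 + 504 = 630.
Probability = 1 − 630/1365 = 735/1365 = 7/13.

7/13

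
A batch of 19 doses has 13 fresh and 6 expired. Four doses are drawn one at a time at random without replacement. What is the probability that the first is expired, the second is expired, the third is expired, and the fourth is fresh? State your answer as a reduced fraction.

Multiply the conditional probabilities at each draw: 6/19 · 5/18 · 4/17 · 13/16 = 1560/93024 = 65/3876.

65/3876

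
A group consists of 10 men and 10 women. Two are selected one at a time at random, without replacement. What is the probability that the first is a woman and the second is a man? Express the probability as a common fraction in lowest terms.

5/19

Multiply the conditional probabilities at each draw: 10/20 · 10/19 = 100/380 = 5/19.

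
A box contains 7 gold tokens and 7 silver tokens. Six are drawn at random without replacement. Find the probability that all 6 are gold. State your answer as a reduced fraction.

There are C(14,6) = 3003 possible selections.
Selections with all gold: C(7,6) = 7.
Probability = 7/3003 = 1/429.

1/429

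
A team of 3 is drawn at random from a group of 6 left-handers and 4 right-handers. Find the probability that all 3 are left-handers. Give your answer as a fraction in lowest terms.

There are C(10,3) = 120 possible selections.
Selections with all left-handers: C(6,3) = 20.
Probability = 20/120 = 1/6.

1/6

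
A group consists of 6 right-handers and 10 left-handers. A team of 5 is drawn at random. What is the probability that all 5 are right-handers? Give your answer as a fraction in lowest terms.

There are C(16,5) = 4368 possible selections.
Selections with all right-handers: C(6,5) = 6.
Probability = 6/4368 = 1/728.

1/728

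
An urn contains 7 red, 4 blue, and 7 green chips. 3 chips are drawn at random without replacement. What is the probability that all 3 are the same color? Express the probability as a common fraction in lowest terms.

37/408

There are C(18,3) = 816 ways to draw 3 chips.
All same color: C(7,3) + C(4,3) + C(7,3) = 35 + 4 + 35 = 74.
Probability = 74/816 = 37/408.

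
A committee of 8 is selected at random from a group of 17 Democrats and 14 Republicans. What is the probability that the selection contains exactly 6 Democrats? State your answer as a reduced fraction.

There are C(31,8) = 7888725 ways to choose 8 from 31.
Selections with exactly 6 Democrats: choose 6 of the 17 Democrats and 2 of the 14 Republicans, C(17,6)·C(14,2) = 12376·91 = 1126216.
Probability = 1126216/7888725 = 86632/606825.

86632/606825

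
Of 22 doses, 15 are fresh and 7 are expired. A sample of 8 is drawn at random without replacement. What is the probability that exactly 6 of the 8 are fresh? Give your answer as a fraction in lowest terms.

637/1938

The sample space is all 8-subsets of the 22: C(22,8) = 319770.
Selections with exactly 6 fresh: choose 6 of the 15 fresh and 2 of the 7 expired, C(15,6)·C(7,2) = 5005·21 = 105105.
Probability = 105105/319770 = 637/1938.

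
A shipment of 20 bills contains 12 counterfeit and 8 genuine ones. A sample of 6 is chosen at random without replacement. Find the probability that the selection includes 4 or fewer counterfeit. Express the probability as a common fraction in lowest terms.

525/646

There are C(20,6) = 38760 ways to choose the 6.
Favorable selections (4 or fewer counterfeit): C(12,0)·C(8,6) + C(12,1)·C(8,5) + C(12,2)·C(8,4) + C(12,3)·C(8,3) + C(12,4)·C(8,2) = 28 + 672 + 4620 + 12320 + 13860 = 31500.
Probability = 31500/38760 = 525/646.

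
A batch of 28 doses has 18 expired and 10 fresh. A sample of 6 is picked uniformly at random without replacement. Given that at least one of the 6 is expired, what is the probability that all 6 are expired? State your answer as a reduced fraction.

Work in counts. Selections with at least one expired: C(28,6) − C(10,6) = 376740 − 210 = 376530.
Of those, selections where all 6 are expired: C(18,6) = 18564.
Conditional probability = 18564/376530 = 442/8965.

442/8965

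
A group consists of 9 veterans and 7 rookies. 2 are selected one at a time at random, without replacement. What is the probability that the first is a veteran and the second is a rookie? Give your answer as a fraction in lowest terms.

Multiply the conditional probabilities at each draw: 9/16 · 7/15 = 63/240 = 21/80.

21/80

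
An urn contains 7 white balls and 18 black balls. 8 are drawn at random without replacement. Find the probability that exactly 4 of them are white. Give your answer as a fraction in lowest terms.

476/4807

The sample space is all 8-subsets of the 25: C(25,8) = 1081575.
Selections with exactly 4 white: choose 4 of the 7 white and 4 of the 18 black, C(7,4)·C(18,4) = 35·3060 = 107100.
Probability = 107100/1081575 = 476/4807.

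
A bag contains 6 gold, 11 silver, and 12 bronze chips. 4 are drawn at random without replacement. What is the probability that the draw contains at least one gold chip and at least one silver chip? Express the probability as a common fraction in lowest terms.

12331/23751

There are C(29,4) = 23751 possible draws.
By inclusion-exclusion on the complements, draws missing all gold or all silver: C(23,4) + C(18,4) − C(12,4) = 8855 + 3060 − 495 = 11420.
So draws with at least one of each: 23751 − 11420 = 12331, probability 12331/23751.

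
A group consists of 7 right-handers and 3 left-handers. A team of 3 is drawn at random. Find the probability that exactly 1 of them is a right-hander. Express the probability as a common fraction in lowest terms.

7/40

The sample space is all 3-subsets of the 10: C(10,3) = 120.
Selections with exactly 1 right-hander: choose 1 of the 7 right-handers and 2 of the 3 left-handers, C(7,1)·C(3,2) = 7·3 = 21.
Probability = 21/120 = 7/40.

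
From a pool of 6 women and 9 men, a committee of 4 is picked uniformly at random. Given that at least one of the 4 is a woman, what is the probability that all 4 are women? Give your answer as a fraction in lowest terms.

Work in counts. Selections with at least one woman: C(15,4) − C(9,4) = 1365 − 126 = 1239.
Of those, selections where all 4 are women: C(6,4) = 15.
Conditional probability = 15/1239 = 5/413.

5/413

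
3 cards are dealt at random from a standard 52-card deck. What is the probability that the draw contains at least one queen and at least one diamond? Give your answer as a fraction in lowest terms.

There are C(52,3) = 22100 possible draws.
By inclusion-exclusion on the complements, draws missing all queens or all diamonds: C(48,3) + C(39,3) − C(36,3) = 17296 + 9139 − 7140 = 19295.
So draws with at least one of each: 22100 − 19295 = 2805, probability 2805/22100 = 33/260.

33/260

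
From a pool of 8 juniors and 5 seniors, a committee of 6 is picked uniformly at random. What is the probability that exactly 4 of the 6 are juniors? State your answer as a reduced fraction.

175/429

There are C(13,6) = 1716 ways to choose 6 from 13.
Selections with exactly 4 juniors: choose 4 of the 8 juniors and 2 of the 5 seniors, C(8,4)·C(5,2) = 70·10 = 700.
Probability = 700/1716 = 175/429.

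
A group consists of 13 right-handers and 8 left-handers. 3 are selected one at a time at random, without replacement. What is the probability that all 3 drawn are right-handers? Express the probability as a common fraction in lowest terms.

143/665

Multiply the conditional probabilities at each draw: 13/21 · 12/20 · 11/19 = 1716/7980 = 143/665.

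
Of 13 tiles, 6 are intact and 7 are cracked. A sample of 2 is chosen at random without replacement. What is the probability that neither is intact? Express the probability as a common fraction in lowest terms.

7/26

There are C(13,2) = 78 possible selections.
Selections with no intact (all cracked): C(7,2) = 21.
Probability = 21/78 = 7/26.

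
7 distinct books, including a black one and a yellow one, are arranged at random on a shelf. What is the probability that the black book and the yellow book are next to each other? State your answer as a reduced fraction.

There are 7! = 5040 arrangements.
Treat the black book and the yellow book as a block: 6! arrangements of the blocks × 2 orders within the block = 2·720 = 1440.
Probability = 1440/5040 = 2/7.

2/7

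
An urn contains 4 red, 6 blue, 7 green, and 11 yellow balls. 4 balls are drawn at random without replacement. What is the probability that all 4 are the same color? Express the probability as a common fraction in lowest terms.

There are C(28,4) = 20475 ways to draw 4 balls.
All same color: C(4,4) + C(6,4) + C(7,4) + C(11,4) = 1 + 15 + 35 + 330 = 381.
Probability = 381/20475 = 127/6825.

127/6825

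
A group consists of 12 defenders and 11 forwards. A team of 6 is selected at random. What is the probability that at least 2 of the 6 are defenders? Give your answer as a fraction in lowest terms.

411/437

Total selections: C(23,6) = 100947.
Favorable selections (at least 2 defenders): C(12,2)·C(11,4) + C(12,3)·C(11,3) + C(12,4)·C(11,2) + C(12,5)·C(11,1) + C(12,6)·C(11,0) = 21780 + 36300 + 27225 + 8712 + 924 = 94941.
Probability = 94941/100947 = 411/437.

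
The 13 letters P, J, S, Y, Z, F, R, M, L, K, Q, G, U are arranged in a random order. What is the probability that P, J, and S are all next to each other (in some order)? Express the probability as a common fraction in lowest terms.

1/26

There are 13! = 6227020800 arrangements.
Treat the three as one block: 11! placements × 3! orders within the block = 39916800·6 = 239500800.
Probability = 239500800/6227020800 = 1/26.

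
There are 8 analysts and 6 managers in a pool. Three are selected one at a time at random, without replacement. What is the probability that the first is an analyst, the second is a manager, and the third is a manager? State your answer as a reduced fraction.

10/91

Multiply the conditional probabilities at each draw: 8/14 · 6/13 · 5/12 = 240/2184 = 10/91.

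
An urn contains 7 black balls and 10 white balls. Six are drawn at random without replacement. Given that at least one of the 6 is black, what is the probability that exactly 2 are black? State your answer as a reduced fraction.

Work in counts. Selections with at least one black: C(17,6) − C(10,6) = 12376 − 210 = 12166.
Of those, selections where exactly 2 are black: C(7,2)·C(10,4) = 21·210 = 4410.
Conditional probability = 4410/12166 = 315/869.

315/869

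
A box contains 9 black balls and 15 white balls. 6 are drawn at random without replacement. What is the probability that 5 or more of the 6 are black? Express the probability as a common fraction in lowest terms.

141/9614

There are C(24,6) = 134596 ways to choose the 6.
Favorable selections (5 or more black): C(9,5)·C(15,1) + C(9,6)·C(15,0) = 1890 + 84 = 1974.
Probability = 1974/134596 = 141/9614.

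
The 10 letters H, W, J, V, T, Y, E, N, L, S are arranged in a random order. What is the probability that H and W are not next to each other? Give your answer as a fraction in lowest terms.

There are 10! = 3628800 arrangements.
Arrangements with H and W adjacent: 2·9! = 725760.
So not adjacent: 3628800 − 725760 = 2903040, probability 2903040/3628800 = 4/5.

4/5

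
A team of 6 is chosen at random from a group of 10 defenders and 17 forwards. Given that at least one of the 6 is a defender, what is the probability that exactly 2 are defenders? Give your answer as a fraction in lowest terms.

Work in counts. Selections with at least one defender: C(27,6) − C(17,6) = 296010 − 12376 = 283634.
Of those, selections where exactly 2 are defenders: C(10,2)·C(17,4) = 45·2380 = 107100.
Conditional probability = 107100/283634 = 53550/141817.

53550/141817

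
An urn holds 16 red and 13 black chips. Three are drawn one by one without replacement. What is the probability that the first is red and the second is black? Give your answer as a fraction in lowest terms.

52/203

Multiply the conditional probabilities at each draw: 16/29 · 13/28 = 208/812 = 52/203.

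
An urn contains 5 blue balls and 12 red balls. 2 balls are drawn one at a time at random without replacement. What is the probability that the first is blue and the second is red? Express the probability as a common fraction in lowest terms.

15/68

Multiply the conditional probabilities at each draw: 5/17 · 12/16 = 60/272 = 15/68.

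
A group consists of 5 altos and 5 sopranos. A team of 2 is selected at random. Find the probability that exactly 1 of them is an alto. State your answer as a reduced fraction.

Total number of selections: C(10,2) = 45.
Selections with exactly 1 alto: choose 1 of the 5 altos and 1 of the 5 sopranos, C(5,1)·C(5,1) = 5·5 = 25.
Probability = 25/45 = 5/9.

5/9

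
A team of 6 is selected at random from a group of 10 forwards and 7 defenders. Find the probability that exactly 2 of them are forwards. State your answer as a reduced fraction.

225/1768

There are C(17,6) = 12376 ways to choose 6 from 17.
Selections with exactly 2 forwards: choose 2 of the 10 forwards and 4 of the 7 defenders, C(10,2)·C(7,4) = 45·35 = 1575.
Probability = 1575/12376 = 225/1768.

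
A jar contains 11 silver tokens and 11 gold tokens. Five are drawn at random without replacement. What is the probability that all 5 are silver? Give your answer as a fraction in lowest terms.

There are C(22,5) = 26334 possible selections.
Selections with all silver: C(11,5) = 462.
Probability = 462/26334 = 1/57.

1/57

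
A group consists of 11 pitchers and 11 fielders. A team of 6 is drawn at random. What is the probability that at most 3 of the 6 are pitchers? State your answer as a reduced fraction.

1543/2261

There are C(22,6) = 74613 ways to choose the 6.
Count the complement (more than 3 pitchers): C(11,4)·C(11,2) + C(11,5)·C(11,1) + C(11,6)·C(11,0) = 18150 + 5082 + 462 = 23694.
Probability = 1 − 23694/74613 = 50919/74613 = 1543/2261.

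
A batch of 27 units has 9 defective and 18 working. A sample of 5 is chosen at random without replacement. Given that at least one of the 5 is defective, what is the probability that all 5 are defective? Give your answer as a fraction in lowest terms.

7/4009

Work in counts. Selections with at least one defective: C(27,5) − C(18,5) = 80730 − 8568 = 72162.
Of those, selections where all 5 are defective: C(9,5) = 126.
Conditional probability = 126/72162 = 7/4009.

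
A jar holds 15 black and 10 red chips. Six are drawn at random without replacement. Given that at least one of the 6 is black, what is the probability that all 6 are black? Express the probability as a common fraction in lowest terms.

Work in counts. Selections with at least one black: C(25,6) − C(10,6) = 177100 − 210 = 176890.
Of those, selections where all 6 are black: C(15,6) = 5005.
Conditional probability = 5005/176890 = 143/5054.

143/5054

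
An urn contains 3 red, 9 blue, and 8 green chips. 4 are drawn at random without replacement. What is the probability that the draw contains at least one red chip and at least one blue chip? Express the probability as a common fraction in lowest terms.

There are C(20,4) = 4845 possible draws.
By inclusion-exclusion on the complements, draws missing all red or all blue: C(17,4) + C(11,4) − C(8,4) = 2380 + 330 − 70 = 2640.
So draws with at least one of each: 4845 − 2640 = 2205, probability 2205/4845 = 147/323.

147/323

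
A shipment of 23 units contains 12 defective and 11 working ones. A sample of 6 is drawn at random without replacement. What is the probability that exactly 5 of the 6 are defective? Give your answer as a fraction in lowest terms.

264/3059

There are C(23,6) = 100947 ways to choose 6 from 23.
Selections with exactly 5 defective: choose 5 of the 12 defective and 1 of the 11 working, C(12,5)·C(11,1) = 792·11 = 8712.
Probability = 8712/100947 = 264/3059.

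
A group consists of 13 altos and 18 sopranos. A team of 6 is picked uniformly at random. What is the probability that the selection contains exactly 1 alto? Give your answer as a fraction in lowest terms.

136/899

The sample space is all 6-subsets of the 31: C(31,6) = 736281.
Selections with exactly 1 alto: choose 1 of the 13 altos and 5 of the 18 sopranos, C(13,1)·C(18,5) = 13·8568 = 111384.
Probability = 111384/736281 = 136/899.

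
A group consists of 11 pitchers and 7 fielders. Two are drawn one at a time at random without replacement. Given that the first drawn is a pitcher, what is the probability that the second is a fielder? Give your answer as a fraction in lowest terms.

7/17

After removing one pitcher, 17 remain: 10 pitchers and 7 fielders.
So the probability the next is a fielder is 7/17.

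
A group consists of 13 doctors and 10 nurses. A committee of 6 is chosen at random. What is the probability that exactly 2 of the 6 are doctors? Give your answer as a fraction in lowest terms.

780/4807

The sample space is all 6-subsets of the 23: C(23,6) = 100947.
Selections with exactly 2 doctors: choose 2 of the 13 doctors and 4 of the 10 nurses, C(13,2)·C(10,4) = 78·210 = 16380.
Probability = 16380/100947 = 780/4807.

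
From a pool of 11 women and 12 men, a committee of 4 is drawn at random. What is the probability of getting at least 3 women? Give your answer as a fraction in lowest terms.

There are C(23,4) = 8855 ways to choose the 4.
Favorable selections (at least 3 women): C(11,3)·C(12,1) + C(11,4)·C(12,0) = 1980 + 330 = 2310.
Probability = 2310/8855 = 6/23.

6/23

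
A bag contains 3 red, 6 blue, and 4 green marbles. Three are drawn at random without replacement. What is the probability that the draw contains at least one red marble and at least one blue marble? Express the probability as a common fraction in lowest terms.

There are C(13,3) = 286 possible draws.
By inclusion-exclusion on the complements, draws missing all red or all blue: C(10,3) + C(7,3) − C(4,3) = 120 + 35 − 4 = 151.
So draws with at least one of each: 286 − 151 = 135, probability 135/286.

135/286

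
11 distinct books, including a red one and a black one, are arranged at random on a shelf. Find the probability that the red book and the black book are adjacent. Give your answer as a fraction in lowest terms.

2/11

There are 11! = 39916800 arrangements.
Treat the red book and the black book as a block: 10! arrangements of the blocks × 2 orders within the block = 2·3628800 = 7257600.
Probability = 7257600/39916800 = 2/11.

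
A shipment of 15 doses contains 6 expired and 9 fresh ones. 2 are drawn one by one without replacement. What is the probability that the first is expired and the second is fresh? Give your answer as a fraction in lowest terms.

9/35

Multiply the conditional probabilities at each draw: 6/15 · 9/14 = 54/210 = 9/35.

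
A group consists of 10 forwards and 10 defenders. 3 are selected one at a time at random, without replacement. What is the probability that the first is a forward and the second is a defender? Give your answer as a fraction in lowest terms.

5/19

Multiply the conditional probabilities at each draw: 10/20 · 10/19 = 100/380 = 5/19.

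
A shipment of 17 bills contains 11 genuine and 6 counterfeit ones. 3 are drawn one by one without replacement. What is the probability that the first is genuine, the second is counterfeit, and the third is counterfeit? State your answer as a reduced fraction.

11/136

Multiply the conditional probabilities at each draw: 11/17 · 6/16 · 5/15 = 330/4080 = 11/136.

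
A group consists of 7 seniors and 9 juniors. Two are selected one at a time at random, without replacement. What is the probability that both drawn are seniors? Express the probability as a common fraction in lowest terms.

Multiply the conditional probabilities at each draw: 7/16 · 6/15 = 42/240 = 7/40.

7/40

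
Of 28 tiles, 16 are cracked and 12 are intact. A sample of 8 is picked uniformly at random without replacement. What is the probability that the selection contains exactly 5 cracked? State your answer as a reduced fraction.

64/207

Total number of selections: C(28,8) = 3108105.
Selections with exactly 5 cracked: choose 5 of the 16 cracked and 3 of the 12 intact, C(16,5)·C(12,3) = 4368·220 = 960960.
Probability = 960960/3108105 = 64/207.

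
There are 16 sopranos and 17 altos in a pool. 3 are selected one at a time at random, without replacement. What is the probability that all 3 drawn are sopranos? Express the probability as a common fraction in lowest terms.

Multiply the conditional probabilities at each draw: 16/33 · 15/32 · 14/31 = 3360/32736 = 35/341.

35/341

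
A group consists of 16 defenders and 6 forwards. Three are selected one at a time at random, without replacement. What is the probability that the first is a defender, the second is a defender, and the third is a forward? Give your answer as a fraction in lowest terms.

Multiply the conditional probabilities at each draw: 16/22 · 15/21 · 6/20 = 1440/9240 = 12/77.

12/77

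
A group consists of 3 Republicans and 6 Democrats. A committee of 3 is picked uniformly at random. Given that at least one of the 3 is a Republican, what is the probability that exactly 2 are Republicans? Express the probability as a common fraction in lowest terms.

Work in counts. Selections with at least one Republican: C(9,3) − C(6,3) = 84 − 20 = 64.
Of those, selections where exactly 2 are Republicans: C(3,2)·C(6,1) = 3·6 = 18.
Conditional probability = 18/64 = 9/32.

9/32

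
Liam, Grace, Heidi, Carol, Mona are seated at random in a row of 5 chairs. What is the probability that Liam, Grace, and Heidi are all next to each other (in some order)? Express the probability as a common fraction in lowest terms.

There are 5! = 120 arrangements.
Treat the three as one block: 3! placements × 3! orders within the block = 6·6 = 36.
Probability = 36/120 = 3/10.

3/10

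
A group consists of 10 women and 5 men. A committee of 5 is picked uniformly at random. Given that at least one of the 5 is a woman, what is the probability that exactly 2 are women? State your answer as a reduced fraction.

225/1501

Work in counts. Selections with at least one woman: C(15,5) − C(5,5) = 3003 − 1 = 3002.
Of those, selections where exactly 2 are women: C(10,2)·C(5,3) = 45·10 = 450.
Conditional probability = 450/3002 = 225/1501.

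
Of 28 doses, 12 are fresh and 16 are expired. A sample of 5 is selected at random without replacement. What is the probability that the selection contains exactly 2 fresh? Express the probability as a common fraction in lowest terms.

There are C(28,5) = 98280 ways to choose 5 from 28.
Selections with exactly 2 fresh: choose 2 of the 12 fresh and 3 of the 16 expired, C(12,2)·C(16,3) = 66·560 = 36960.
Probability = 36960/98280 = 44/117.

44/117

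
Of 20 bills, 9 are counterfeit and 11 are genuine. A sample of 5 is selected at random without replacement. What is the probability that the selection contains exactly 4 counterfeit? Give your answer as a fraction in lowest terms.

Total number of selections: C(20,5) = 15504.
Selections with exactly 4 counterfeit: choose 4 of the 9 counterfeit and 1 of the 11 genuine, C(9,4)·C(11,1) = 126·11 = 1386.
Probability = 1386/15504 = 231/2584.

231/2584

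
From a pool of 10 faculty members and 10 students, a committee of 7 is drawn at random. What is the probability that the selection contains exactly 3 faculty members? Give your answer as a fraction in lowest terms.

105/323

The sample space is all 7-subsets of the 20: C(20,7) = 77520.
Selections with exactly 3 faculty members: choose 3 of the 10 faculty members and 4 of the 10 students, C(10,3)·C(10,4) = 120·210 = 25200.
Probability = 25200/77520 = 105/323.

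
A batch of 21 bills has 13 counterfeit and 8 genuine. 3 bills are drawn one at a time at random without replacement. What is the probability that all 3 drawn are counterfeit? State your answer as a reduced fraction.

Multiply the conditional probabilities at each draw: 13/21 · 12/20 · 11/19 = 1716/7980 = 143/665.

143/665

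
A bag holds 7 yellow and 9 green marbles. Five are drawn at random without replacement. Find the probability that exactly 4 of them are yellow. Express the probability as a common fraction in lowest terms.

15/208

There are C(16,5) = 4368 ways to choose 5 from 16.
Selections with exactly 4 yellow: choose 4 of the 7 yellow and 1 of the 9 green, C(7,4)·C(9,1) = 35·9 = 315.
Probability = 315/4368 = 15/208.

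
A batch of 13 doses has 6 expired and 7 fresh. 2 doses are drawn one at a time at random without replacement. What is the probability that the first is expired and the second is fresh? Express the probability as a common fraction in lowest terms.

Multiply the conditional probabilities at each draw: 6/13 · 7/12 = 42/156 = 7/26.

7/26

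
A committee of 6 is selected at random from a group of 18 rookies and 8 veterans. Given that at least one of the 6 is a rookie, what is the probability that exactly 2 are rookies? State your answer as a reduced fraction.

85/1827

Work in counts. Selections with at least one rookie: C(26,6) − C(8,6) = 230230 − 28 = 230202.
Of those, selections where exactly 2 are rookies: C(18,2)·C(8,4) = 153·70 = 10710.
Conditional probability = 10710/230202 = 85/1827.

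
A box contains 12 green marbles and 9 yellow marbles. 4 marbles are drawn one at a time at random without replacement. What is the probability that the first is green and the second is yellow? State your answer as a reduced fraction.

Multiply the conditional probabilities at each draw: 12/21 · 9/20 = 108/420 = 9/35.

9/35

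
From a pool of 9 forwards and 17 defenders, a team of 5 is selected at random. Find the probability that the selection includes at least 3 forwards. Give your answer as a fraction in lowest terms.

3423/16445

Total selections: C(26,5) = 65780.
Favorable selections (at least 3 forwards): C(9,3)·C(17,2) + C(9,4)·C(17,1) + C(9,5)·C(17,0) = 11424 + 2142 + 126 = 13692.
Probability = 13692/65780 = 3423/16445.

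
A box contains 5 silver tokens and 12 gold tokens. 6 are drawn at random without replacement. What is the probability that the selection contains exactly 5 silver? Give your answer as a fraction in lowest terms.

3/3094

Total number of selections: C(17,6) = 12376.
Selections with exactly 5 silver: choose 5 of the 5 silver and 1 of the 12 gold, C(5,5)·C(12,1) = 1·12 = 12.
Probability = 12/12376 = 3/3094.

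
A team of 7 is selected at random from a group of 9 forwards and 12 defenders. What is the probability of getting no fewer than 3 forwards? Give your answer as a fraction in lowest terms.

Total selections: C(21,7) = 116280.
Count the complement (fewer than 3 forwards): C(9,0)·C(12,7) + C(9,1)·C(12,6) + C(9,2)·C(12,5) = 792 + 8316 + 28512 = 37620.
Probability = 1 − 37620/116280 = 78660/116280 = 23/34.

23/34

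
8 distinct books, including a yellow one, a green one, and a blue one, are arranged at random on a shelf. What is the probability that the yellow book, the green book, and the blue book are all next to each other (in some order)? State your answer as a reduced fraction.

There are 8! = 40320 arrangements.
Treat the three as one block: 6! placements × 3! orders within the block = 720·6 = 4320.
Probability = 4320/40320 = 3/28.

3/28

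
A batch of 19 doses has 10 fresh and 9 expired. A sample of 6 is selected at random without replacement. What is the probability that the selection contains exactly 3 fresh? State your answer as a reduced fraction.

120/323

The sample space is all 6-subsets of the 19: C(19,6) = 27132.
Selections with exactly 3 fresh: choose 3 of the 10 fresh and 3 of the 9 expired, C(10,3)·C(9,3) = 120·84 = 10080.
Probability = 10080/27132 = 120/323.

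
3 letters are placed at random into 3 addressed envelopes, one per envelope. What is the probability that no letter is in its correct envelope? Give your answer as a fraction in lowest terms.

There are 3! = 6 assignments.
By inclusion-exclusion, assignments with no fixed points: C(3,0)·3! − C(3,1)·2! + C(3,2)·1! − C(3,3)·0! = 2.
Probability = 2/6 = 1/3.

1/3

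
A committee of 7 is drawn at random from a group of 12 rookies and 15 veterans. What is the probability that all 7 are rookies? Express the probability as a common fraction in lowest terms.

4/4485

There are C(27,7) = 888030 possible selections.
Selections with all rookies: C(12,7) = 792.
Probability = 792/888030 = 4/4485.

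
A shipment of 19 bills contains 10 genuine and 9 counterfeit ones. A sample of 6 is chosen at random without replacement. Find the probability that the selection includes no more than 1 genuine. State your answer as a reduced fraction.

16/323

There are C(19,6) = 27132 ways to choose the 6.
Favorable selections (no more than 1 genuine): C(10,0)·C(9,6) + C(10,1)·C(9,5) = 84 + 1260 = 1344.
Probability = 1344/27132 = 16/323.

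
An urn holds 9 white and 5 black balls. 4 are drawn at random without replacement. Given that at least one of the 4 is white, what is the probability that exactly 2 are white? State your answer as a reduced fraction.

30/83

Work in counts. Selections with at least one white: C(14,4) − C(5,4) = 1001 − 5 = 996.
Of those, selections where exactly 2 are white: C(9,2)·C(5,2) = 36·10 = 360.
Conditional probability = 360/996 = 30/83.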